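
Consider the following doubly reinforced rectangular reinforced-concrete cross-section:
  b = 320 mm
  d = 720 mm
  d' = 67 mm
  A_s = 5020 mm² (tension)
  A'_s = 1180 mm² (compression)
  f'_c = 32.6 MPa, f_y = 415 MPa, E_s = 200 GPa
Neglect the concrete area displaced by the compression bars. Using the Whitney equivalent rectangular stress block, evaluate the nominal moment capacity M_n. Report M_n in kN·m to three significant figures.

M_n ≈ 1320 kN·m

Assume both tension and compression steel yield.
Net tension couple steel: A_s − A'_s = 3840 mm².
a = (A_s − A'_s) f_y / (0.85 f'_c b) = 1593600/(0.85 × 32.6 × 320) = 179.72 mm.
c = a/β₁ = 179.72/0.817 = 219.98 mm; ε'_s = 0.003(c − d')/c = 0.0021 ≥ f_y/E_s = 0.0021, so compression steel does yield.
M_n = (A_s − A'_s) f_y (d − a/2) + A'_s f_y (d − d') = [1593600 × (720 − 89.86) + 489700 × (720 − 67)] × 10⁻⁶ = 1004.19 + 319.77 = 1323.96 kN·m.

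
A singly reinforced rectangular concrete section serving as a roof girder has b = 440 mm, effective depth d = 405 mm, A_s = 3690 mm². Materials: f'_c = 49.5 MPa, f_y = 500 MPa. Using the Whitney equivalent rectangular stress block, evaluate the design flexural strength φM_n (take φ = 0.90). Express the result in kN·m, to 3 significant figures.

T = A_s f_y = 3690 × 500 = 1845000 N = 1845 kN.
From C = T: a = T/(0.85 f'_c b) = 1845000/(0.85 × 49.5 × 440) = 99.66 mm.
M_n = T(d − a/2) = 1845 kN × (405 − 49.83) mm = 655.29 kN·m.
φM_n = 0.90 × 655.29 = 589.76 kN·m.

φM_n ≈ 590 kN·m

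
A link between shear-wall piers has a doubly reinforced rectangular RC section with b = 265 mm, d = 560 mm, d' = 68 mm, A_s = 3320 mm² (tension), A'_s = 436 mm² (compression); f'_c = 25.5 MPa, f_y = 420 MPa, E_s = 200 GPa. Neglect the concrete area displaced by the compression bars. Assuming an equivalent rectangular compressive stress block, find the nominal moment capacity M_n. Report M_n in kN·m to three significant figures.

M_n ≈ 641 kN·m

Assume both tension and compression steel yield.
Net tension couple steel: A_s − A'_s = 2884 mm².
a = (A_s − A'_s) f_y / (0.85 f'_c b) = 1211280/(0.85 × 25.5 × 265) = 210.88 mm.
c = a/β₁ = 210.88/0.85 = 248.09 mm; ε'_s = 0.003(c − d')/c = 0.0022 ≥ f_y/E_s = 0.0021, so compression steel does yield.
M_n = (A_s − A'_s) f_y (d − a/2) + A'_s f_y (d − d') = [1211280 × (560 − 105.44) + 183120 × (560 − 68)] × 10⁻⁶ = 550.60 + 90.10 = 640.70 kN·m.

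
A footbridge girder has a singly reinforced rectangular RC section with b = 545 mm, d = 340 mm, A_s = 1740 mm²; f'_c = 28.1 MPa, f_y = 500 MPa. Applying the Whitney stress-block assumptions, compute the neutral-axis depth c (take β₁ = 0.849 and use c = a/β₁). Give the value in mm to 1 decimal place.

T = A_s f_y = 1740 × 500 = 870000 N = 870 kN.
Setting C = 0.85 f'_c a b equal to T: a = 870000/(0.85 × 28.1 × 545) = 66.834 mm.
With β₁ = 0.849, c = a/β₁ = 66.834/0.849 = 78.7 mm.

c ≈ 78.7 mm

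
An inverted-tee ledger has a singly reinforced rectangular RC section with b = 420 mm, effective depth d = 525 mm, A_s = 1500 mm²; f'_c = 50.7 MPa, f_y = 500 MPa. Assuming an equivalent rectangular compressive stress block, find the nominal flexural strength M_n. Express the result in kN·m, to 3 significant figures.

T = A_s f_y = 1500 × 500 = 750000 N = 750 kN.
From C = T: a = T/(0.85 f'_c b) = 750000/(0.85 × 50.7 × 420) = 41.44 mm.
M_n = T(d − a/2) = 750 kN × (525 − 20.72) mm = 378.21 kN·m.

M_n ≈ 378 kN·m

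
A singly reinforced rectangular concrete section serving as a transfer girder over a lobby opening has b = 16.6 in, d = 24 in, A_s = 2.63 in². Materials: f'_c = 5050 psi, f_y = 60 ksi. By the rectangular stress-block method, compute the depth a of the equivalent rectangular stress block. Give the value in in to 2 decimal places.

T = A_s f_y = 2.63 × 60 = 157.8 kips.
a = T/(0.85 f'_c b) = 157.8/(0.85 × 5.05 × 16.6) = 2.21 in.

a ≈ 2.21 in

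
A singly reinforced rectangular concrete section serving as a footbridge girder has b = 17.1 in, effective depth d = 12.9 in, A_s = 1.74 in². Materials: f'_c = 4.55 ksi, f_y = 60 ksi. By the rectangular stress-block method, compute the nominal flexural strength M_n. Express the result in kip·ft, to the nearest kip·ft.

T = A_s f_y = 1.74 × 60 = 104.4 kips.
a = T/(0.85 f'_c b) = 104.4/(0.85 × 4.55 × 17.1) = 1.579 in.
M_n = T(d − a/2) = 104.4 × (12.9 − 0.7895) = 1264.3 kip·in = 1264.3/12 = 105.36 kip·ft.

M_n ≈ 105 kip·ft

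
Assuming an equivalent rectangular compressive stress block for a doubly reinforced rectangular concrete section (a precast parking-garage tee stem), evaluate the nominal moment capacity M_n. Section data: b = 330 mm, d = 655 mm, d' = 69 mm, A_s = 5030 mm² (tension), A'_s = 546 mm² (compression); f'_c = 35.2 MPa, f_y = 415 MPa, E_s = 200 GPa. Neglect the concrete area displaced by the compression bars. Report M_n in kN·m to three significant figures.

Assume both tension and compression steel yield.
Net tension couple steel: A_s − A'_s = 4484 mm².
a = (A_s − A'_s) f_y / (0.85 f'_c b) = 1860860/(0.85 × 35.2 × 330) = 188.47 mm.
c = a/β₁ = 188.47/0.799 = 235.88 mm; ε'_s = 0.003(c − d')/c = 0.0021 ≥ f_y/E_s = 0.0021, so compression steel does yield.
M_n = (A_s − A'_s) f_y (d − a/2) + A'_s f_y (d − d') = [1860860 × (655 − 94.235) + 226590 × (655 − 69)] × 10⁻⁶ = 1043.51 + 132.78 = 1176.29 kN·m.

M_n ≈ 1180 kN·m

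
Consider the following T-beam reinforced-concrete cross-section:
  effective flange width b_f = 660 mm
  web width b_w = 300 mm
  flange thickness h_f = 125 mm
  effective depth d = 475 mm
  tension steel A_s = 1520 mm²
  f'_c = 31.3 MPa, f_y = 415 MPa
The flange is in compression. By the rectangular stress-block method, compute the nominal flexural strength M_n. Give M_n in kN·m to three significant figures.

Tension: T = A_s f_y = 1520 × 415 = 630800 N.
Try a within the flange: a = T/(0.85 f'_c b_f) = 630800/(0.85 × 31.3 × 660) = 35.92 mm.
Since a = 35.92 ≤ h_f = 125 mm, the stress block lies entirely in the flange; analyse as a rectangular beam of width b_f.
M_n = T(d − a/2) = 630800 × (475 − 17.96) = 288.30 × 10⁶ N·mm.
M_n = 288.30 kN·m.

M_n ≈ 288 kN·m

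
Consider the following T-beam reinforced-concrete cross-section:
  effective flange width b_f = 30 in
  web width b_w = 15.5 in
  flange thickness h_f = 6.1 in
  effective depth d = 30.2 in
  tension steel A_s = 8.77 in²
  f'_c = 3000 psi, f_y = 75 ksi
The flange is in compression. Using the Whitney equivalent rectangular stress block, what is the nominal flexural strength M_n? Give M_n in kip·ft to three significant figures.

M_n ≈ 1400 kip·ft

Tension: T = A_s f_y = 8.77 × 75 = 657.75 kips.
Try a within the flange: a = T/(0.85 f'_c b_f) = 657.75/(0.85 × 3 × 30) = 8.598 in.
a = 8.598 > h_f = 6.1 in: the block extends into the web. Split into flange-overhang and web parts.
C_f = 0.85 f'_c (b_f − b_w) h_f = 0.85 × 3 × (30 − 15.5) × 6.1 = 225.5 kips.
Remaining web compression depth: a_w = (T − C_f)/(0.85 f'_c b_w) = (657.75 − 225.5)/(0.85 × 3 × 15.5) = 10.936 in.
M_n = C_f(d − h_f/2) + (T − C_f)(d − a_w/2) = 225.5 × (30.2 − 3.05) + 432.25 × (30.2 − 5.468) = 6122.3 + 10690.4 = 16812.7 kip·in.
M_n = 16812.7/12 = 1401.06 kip·ft.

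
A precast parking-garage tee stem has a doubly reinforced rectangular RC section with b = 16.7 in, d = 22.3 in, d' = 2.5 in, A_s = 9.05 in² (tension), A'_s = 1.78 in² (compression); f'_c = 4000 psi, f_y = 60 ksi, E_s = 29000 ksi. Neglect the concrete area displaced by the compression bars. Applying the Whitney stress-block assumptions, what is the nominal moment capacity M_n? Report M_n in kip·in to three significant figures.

Assume both steels yield.
a = (A_s − A'_s) f_y/(0.85 f'_c b) = (9.05 − 1.78) × 60/(0.85 × 4 × 16.7) = 7.682 in.
c = a/β₁ = 7.682/0.85 = 9.038 in; ε'_s = 0.003(c − d')/c = 0.0022 ≥ ε_y = 0.0021, so the compression steel yields.
M_n = (A_s − A'_s) f_y (d − a/2) + A'_s f_y (d − d') = 436.2 × (22.3 − 3.841) + 106.8 × (22.3 − 2.5) = 8051.8 + 2114.6 = 10166.4 kip·in.

M_n ≈ 10200 kip·in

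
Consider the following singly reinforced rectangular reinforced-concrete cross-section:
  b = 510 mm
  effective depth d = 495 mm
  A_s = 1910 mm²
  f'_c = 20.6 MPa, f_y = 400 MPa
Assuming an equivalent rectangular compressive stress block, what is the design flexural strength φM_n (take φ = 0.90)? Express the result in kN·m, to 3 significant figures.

φM_n ≈ 311 kN·m

T = A_s f_y = 1910 × 400 = 764000 N = 764 kN.
From C = T: a = T/(0.85 f'_c b) = 764000/(0.85 × 20.6 × 510) = 85.55 mm.
M_n = T(d − a/2) = 764 kN × (495 − 42.775) mm = 345.50 kN·m.
φM_n = 0.90 × 345.50 = 310.95 kN·m.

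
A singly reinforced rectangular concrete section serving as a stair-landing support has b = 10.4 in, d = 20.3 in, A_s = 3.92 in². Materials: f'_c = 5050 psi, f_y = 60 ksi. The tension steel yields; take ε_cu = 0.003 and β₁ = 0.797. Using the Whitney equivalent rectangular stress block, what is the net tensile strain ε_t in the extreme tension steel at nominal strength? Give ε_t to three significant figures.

a = A_s f_y/(0.85 f'_c b) = 5.269 in.
β₁ = 0.797, so c = a/β₁ = 5.269/0.797 = 6.611 in.
From the linear strain diagram with ε_cu = 0.003: ε_t = 0.003 (d − c)/c = 0.003 × (20.3 − 6.611)/6.611 = 0.00621.
Since ε_t ≥ 0.005, the section is tension-controlled.

ε_t ≈ 0.00621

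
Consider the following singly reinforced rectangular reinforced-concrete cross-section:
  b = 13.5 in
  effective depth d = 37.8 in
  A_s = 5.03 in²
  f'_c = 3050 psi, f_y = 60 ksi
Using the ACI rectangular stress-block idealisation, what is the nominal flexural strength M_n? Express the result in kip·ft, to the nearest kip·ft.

T = A_s f_y = 5.03 × 60 = 301.8 kips.
a = T/(0.85 f'_c b) = 301.8/(0.85 × 3.05 × 13.5) = 8.623 in.
M_n = T(d − a/2) = 301.8 × (37.8 − 4.3115) = 10106.8 kip·in = 10106.8/12 = 842.23 kip·ft.

M_n ≈ 842 kip·ft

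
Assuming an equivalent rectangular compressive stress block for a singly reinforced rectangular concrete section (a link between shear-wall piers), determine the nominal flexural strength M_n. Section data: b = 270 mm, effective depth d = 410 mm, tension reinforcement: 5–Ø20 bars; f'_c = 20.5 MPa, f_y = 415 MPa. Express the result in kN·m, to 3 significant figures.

A_s = 5 × 314 = 1570 mm².
T = A_s f_y = 1570 × 415 = 651550 N = 651.55 kN.
From C = T: a = T/(0.85 f'_c b) = 651550/(0.85 × 20.5 × 270) = 138.49 mm.
M_n = T(d − a/2) = 651.55 kN × (410 − 69.245) mm = 222.02 kN·m.

M_n ≈ 222 kN·m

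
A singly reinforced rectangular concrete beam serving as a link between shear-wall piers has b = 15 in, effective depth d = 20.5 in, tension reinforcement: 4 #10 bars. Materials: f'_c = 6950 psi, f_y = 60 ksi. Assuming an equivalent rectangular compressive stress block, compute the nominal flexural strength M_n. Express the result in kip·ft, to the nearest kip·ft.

A_s = 4 × 1.27 = 5.08 in².
T = A_s f_y = 5.08 × 60 = 304.8 kips.
a = T/(0.85 f'_c b) = 304.8/(0.85 × 6.95 × 15) = 3.440 in.
M_n = T(d − a/2) = 304.8 × (20.5 − 1.72) = 5724.1 kip·in = 5724.1/12 = 477.01 kip·ft.

M_n ≈ 477 kip·ft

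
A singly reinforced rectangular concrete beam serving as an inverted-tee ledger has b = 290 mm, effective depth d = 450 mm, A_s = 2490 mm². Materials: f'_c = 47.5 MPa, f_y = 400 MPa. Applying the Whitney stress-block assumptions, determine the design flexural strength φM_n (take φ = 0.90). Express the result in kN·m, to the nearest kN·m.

T = A_s f_y = 2490 × 400 = 996000 N = 996 kN.
From C = T: a = T/(0.85 f'_c b) = 996000/(0.85 × 47.5 × 290) = 85.06 mm.
M_n = T(d − a/2) = 996 kN × (450 − 42.53) mm = 405.84 kN·m.
φM_n = 0.90 × 405.84 = 365.26 kN·m.

φM_n ≈ 365 kN·m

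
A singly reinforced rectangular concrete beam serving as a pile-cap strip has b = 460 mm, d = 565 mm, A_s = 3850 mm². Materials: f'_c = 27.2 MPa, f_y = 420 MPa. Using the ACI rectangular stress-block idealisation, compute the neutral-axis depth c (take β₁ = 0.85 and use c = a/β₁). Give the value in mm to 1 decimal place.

c ≈ 178.9 mm

T = A_s f_y = 3850 × 420 = 1617000 N = 1617 kN.
Setting C = 0.85 f'_c a b equal to T: a = 1617000/(0.85 × 27.2 × 460) = 152.042 mm.
With β₁ = 0.85, c = a/β₁ = 152.042/0.85 = 178.9 mm.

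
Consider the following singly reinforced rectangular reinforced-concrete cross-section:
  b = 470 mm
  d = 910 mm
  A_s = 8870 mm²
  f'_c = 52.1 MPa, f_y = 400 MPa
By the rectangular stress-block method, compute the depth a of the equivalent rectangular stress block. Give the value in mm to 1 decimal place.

T = A_s f_y = 8870 × 400 = 3548000 N = 3548 kN.
Setting C = 0.85 f'_c a b equal to T: a = 3548000/(0.85 × 52.1 × 470) = 170.5 mm.

a ≈ 170.5 mm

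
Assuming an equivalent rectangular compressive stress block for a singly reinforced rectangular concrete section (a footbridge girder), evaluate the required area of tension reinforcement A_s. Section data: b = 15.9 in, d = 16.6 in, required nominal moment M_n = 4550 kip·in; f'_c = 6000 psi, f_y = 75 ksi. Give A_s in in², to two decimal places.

From M_n = 0.85 f'_c a b (d − a/2):
a = d − √(d² − 2M_n/(0.85 f'_c b)) = 16.6 − √(16.6² − 2 × 4550/(0.85 × 6 × 15.9)) = 3.820 in.
A_s = 0.85 f'_c a b / f_y = 0.85 × 6 × 3.820 × 15.9 / 75 = 4.130 in².

A_s ≈ 4.13 in²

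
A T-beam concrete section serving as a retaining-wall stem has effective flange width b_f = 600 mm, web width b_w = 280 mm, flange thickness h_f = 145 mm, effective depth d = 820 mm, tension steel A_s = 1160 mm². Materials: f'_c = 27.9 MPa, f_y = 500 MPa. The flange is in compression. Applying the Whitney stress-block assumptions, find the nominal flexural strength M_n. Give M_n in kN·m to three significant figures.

M_n ≈ 464 kN·m

Tension: T = A_s f_y = 1160 × 500 = 580000 N.
Try a within the flange: a = T/(0.85 f'_c b_f) = 580000/(0.85 × 27.9 × 600) = 40.76 mm.
Since a = 40.76 ≤ h_f = 145 mm, the stress block lies entirely in the flange; analyse as a rectangular beam of width b_f.
M_n = T(d − a/2) = 580000 × (820 − 20.38) = 463.78 × 10⁶ N·mm.
M_n = 463.78 kN·m.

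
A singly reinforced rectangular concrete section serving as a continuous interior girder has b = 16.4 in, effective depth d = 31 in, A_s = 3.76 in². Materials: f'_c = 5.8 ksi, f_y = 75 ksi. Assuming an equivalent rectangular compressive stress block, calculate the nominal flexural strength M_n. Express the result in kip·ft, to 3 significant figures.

T = A_s f_y = 3.76 × 75 = 282 kips.
a = T/(0.85 f'_c b) = 282/(0.85 × 5.8 × 16.4) = 3.488 in.
M_n = T(d − a/2) = 282 × (31 − 1.744) = 8250.2 kip·in = 8250.2/12 = 687.52 kip·ft.

M_n ≈ 688 kip·ft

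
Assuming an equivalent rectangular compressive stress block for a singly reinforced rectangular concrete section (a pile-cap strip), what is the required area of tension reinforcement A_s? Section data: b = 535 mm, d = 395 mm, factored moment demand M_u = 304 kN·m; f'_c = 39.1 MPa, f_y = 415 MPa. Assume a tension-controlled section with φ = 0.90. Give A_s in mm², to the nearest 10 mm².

A_s ≈ 2200 mm²

M_n = M_u/φ = 304/0.90 = 337.778 kN·m.
With M_n = 0.85 f'_c a b (d − a/2), solve the quadratic for a:
a = d − √(d² − 2M_n/(0.85 f'_c b)) = 395 − √(395² − 2 × 337.778×10⁶/(0.85 × 39.1 × 535)) = 51.44 mm.
A_s = 0.85 f'_c a b / f_y = 0.85 × 39.1 × 51.44 × 535 / 415 = 2204.0 mm².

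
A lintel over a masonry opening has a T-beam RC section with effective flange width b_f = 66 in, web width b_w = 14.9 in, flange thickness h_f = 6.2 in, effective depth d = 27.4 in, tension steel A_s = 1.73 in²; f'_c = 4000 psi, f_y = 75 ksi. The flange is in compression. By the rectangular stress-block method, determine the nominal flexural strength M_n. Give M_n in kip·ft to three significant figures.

Tension: T = A_s f_y = 1.73 × 75 = 129.75 kips.
Try a within the flange: a = T/(0.85 f'_c b_f) = 129.75/(0.85 × 4 × 66) = 0.578 in.
Since a = 0.578 ≤ h_f = 6.2 in, the stress block lies entirely in the flange; analyse as a rectangular beam of width b_f.
M_n = T(d − a/2) = 129.75 × (27.4 − 0.289) = 3517.7 kip·in.
M_n = 3517.7/12 = 293.14 kip·ft.

M_n ≈ 293 kip·ft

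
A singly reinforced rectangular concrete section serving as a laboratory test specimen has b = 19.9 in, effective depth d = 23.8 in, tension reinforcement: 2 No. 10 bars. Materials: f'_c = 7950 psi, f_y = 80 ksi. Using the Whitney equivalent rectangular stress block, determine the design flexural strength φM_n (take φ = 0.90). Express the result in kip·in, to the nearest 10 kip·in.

A_s = 2 × 1.27 = 2.54 in².
T = A_s f_y = 2.54 × 80 = 203.2 kips.
a = T/(0.85 f'_c b) = 203.2/(0.85 × 7.95 × 19.9) = 1.511 in.
M_n = T(d − a/2) = 203.2 × (23.8 − 0.7555) = 4682.6 kip·in.
φM_n = 0.90 × 4682.6 = 4214.3 kip·in.

φM_n ≈ 4210 kip·in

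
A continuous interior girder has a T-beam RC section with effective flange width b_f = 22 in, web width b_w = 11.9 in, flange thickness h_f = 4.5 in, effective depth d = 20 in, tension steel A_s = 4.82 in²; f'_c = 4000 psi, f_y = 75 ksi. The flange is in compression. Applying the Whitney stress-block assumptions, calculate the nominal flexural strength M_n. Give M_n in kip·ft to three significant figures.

Tension: T = A_s f_y = 4.82 × 75 = 361.5 kips.
Try a within the flange: a = T/(0.85 f'_c b_f) = 361.5/(0.85 × 4 × 22) = 4.833 in.
a = 4.833 > h_f = 4.5 in: the block extends into the web. Split into flange-overhang and web parts.
C_f = 0.85 f'_c (b_f − b_w) h_f = 0.85 × 4 × (22 − 11.9) × 4.5 = 154.5 kips.
Remaining web compression depth: a_w = (T − C_f)/(0.85 f'_c b_w) = (361.5 − 154.5)/(0.85 × 4 × 11.9) = 5.116 in.
M_n = C_f(d − h_f/2) + (T − C_f)(d − a_w/2) = 154.5 × (20 − 2.25) + 207 × (20 − 2.558) = 2742.4 + 3610.5 = 6352.9 kip·in.
M_n = 6352.9/12 = 529.41 kip·ft.

M_n ≈ 529 kip·ft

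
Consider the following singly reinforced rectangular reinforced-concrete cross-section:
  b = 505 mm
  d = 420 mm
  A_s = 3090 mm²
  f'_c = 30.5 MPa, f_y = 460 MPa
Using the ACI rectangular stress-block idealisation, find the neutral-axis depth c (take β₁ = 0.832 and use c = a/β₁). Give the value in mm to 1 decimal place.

c ≈ 130.5 mm

T = A_s f_y = 3090 × 460 = 1421400 N = 1421.4 kN.
Setting C = 0.85 f'_c a b equal to T: a = 1421400/(0.85 × 30.5 × 505) = 108.569 mm.
With β₁ = 0.832, c = a/β₁ = 108.569/0.832 = 130.5 mm.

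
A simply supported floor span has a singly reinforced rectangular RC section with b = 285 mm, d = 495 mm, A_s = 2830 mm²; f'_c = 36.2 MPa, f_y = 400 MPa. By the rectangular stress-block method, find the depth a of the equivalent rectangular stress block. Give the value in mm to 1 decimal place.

T = A_s f_y = 2830 × 400 = 1132000 N = 1132 kN.
Setting C = 0.85 f'_c a b equal to T: a = 1132000/(0.85 × 36.2 × 285) = 129.1 mm.

a ≈ 129.1 mm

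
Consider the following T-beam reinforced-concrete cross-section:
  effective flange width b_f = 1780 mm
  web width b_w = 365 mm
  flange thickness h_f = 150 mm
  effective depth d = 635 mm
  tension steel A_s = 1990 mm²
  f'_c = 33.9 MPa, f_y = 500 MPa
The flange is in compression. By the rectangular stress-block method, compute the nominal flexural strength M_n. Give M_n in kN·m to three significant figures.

M_n ≈ 622 kN·m

Tension: T = A_s f_y = 1990 × 500 = 995000 N.
Try a within the flange: a = T/(0.85 f'_c b_f) = 995000/(0.85 × 33.9 × 1780) = 19.40 mm.
Since a = 19.40 ≤ h_f = 150 mm, the stress block lies entirely in the flange; analyse as a rectangular beam of width b_f.
M_n = T(d − a/2) = 995000 × (635 − 9.7) = 622.17 × 10⁶ N·mm.
M_n = 622.17 kN·m.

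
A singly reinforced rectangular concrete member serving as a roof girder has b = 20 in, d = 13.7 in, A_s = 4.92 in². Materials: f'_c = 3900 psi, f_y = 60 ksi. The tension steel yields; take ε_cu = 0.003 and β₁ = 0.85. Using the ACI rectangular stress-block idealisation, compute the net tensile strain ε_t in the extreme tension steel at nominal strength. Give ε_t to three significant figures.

a = A_s f_y/(0.85 f'_c b) = 4.452 in.
β₁ = 0.85, so c = a/β₁ = 4.452/0.85 = 5.238 in.
From the linear strain diagram with ε_cu = 0.003: ε_t = 0.003 (d − c)/c = 0.003 × (13.7 − 5.238)/5.238 = 0.00485.
ε_t is between 0.004 and 0.005 — transition zone.

ε_t ≈ 0.00485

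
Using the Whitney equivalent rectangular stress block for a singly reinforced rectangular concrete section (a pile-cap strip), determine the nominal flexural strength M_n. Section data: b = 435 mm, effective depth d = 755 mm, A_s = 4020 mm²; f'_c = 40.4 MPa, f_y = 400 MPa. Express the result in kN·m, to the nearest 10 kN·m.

T = A_s f_y = 4020 × 400 = 1608000 N = 1608 kN.
From C = T: a = T/(0.85 f'_c b) = 1608000/(0.85 × 40.4 × 435) = 107.65 mm.
M_n = T(d − a/2) = 1608 kN × (755 − 53.825) mm = 1127.49 kN·m.

M_n ≈ 1130 kN·m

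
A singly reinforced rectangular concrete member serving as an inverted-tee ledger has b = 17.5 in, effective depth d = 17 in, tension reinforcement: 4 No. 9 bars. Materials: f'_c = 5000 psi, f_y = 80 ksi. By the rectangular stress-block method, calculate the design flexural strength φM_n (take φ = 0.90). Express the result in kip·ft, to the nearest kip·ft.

φM_n ≈ 356 kip·ft

A_s = 4 × 1 = 4 in².
T = A_s f_y = 4 × 80 = 320 kips.
a = T/(0.85 f'_c b) = 320/(0.85 × 5 × 17.5) = 4.303 in.
M_n = T(d − a/2) = 320 × (17 − 2.1515) = 4751.5 kip·in = 4751.5/12 = 395.96 kip·ft.
φM_n = 0.90 × 395.96 = 356.36 kip·ft.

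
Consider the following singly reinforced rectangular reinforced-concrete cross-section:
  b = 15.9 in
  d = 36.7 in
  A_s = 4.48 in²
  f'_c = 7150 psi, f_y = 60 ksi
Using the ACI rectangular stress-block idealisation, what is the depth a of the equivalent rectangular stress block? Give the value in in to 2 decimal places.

a ≈ 2.78 in

T = A_s f_y = 4.48 × 60 = 268.8 kips.
a = T/(0.85 f'_c b) = 268.8/(0.85 × 7.15 × 15.9) = 2.78 in.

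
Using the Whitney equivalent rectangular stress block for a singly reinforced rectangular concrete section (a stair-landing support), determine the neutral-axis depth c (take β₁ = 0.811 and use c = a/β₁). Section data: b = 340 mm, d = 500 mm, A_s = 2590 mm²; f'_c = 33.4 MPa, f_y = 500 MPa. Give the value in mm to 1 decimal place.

c ≈ 165.4 mm

T = A_s f_y = 2590 × 500 = 1295000 N = 1295 kN.
Setting C = 0.85 f'_c a b equal to T: a = 1295000/(0.85 × 33.4 × 340) = 134.161 mm.
With β₁ = 0.811, c = a/β₁ = 134.161/0.811 = 165.4 mm.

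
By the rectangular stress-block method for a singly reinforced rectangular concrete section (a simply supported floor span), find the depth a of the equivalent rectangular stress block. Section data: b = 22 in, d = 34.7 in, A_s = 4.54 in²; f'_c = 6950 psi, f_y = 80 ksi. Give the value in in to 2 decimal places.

T = A_s f_y = 4.54 × 80 = 363.2 kips.
a = T/(0.85 f'_c b) = 363.2/(0.85 × 6.95 × 22) = 2.79 in.

a ≈ 2.79 in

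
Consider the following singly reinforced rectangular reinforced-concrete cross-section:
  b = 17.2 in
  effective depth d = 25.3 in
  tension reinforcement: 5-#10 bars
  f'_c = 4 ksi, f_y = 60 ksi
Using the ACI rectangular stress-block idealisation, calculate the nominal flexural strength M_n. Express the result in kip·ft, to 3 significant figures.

A_s = 5 × 1.27 = 6.35 in².
T = A_s f_y = 6.35 × 60 = 381 kips.
a = T/(0.85 f'_c b) = 381/(0.85 × 4 × 17.2) = 6.515 in.
M_n = T(d − a/2) = 381 × (25.3 − 3.2575) = 8398.2 kip·in = 8398.2/12 = 699.85 kip·ft.

M_n ≈ 700 kip·ft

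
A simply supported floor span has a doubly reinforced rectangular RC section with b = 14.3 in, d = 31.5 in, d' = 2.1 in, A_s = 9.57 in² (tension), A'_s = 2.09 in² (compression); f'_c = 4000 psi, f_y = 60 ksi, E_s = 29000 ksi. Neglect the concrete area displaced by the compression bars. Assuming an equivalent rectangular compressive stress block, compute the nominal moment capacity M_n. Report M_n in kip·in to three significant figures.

M_n ≈ 15800 kip·in

Assume both steels yield.
a = (A_s − A'_s) f_y/(0.85 f'_c b) = (9.57 − 2.09) × 60/(0.85 × 4 × 14.3) = 9.231 in.
c = a/β₁ = 9.231/0.85 = 10.860 in; ε'_s = 0.003(c − d')/c = 0.0024 ≥ ε_y = 0.0021, so the compression steel yields.
M_n = (A_s − A'_s) f_y (d − a/2) + A'_s f_y (d − d') = 448.8 × (31.5 − 4.6155) + 125.4 × (31.5 − 2.1) = 12065.8 + 3686.8 = 15752.6 kip·in.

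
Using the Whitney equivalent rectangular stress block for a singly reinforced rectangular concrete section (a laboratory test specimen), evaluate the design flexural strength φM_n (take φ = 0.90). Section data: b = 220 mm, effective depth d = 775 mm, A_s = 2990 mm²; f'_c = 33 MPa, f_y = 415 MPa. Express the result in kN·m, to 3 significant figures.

φM_n ≈ 753 kN·m

T = A_s f_y = 2990 × 415 = 1240850 N = 1240.85 kN.
From C = T: a = T/(0.85 f'_c b) = 1240850/(0.85 × 33 × 220) = 201.08 mm.
M_n = T(d − a/2) = 1240.85 kN × (775 − 100.54) mm = 836.90 kN·m.
φM_n = 0.90 × 836.90 = 753.21 kN·m.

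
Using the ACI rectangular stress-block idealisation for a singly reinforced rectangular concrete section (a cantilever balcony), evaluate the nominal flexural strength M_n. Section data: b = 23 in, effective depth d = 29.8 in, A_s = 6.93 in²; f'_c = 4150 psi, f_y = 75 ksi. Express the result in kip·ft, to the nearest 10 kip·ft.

T = A_s f_y = 6.93 × 75 = 519.75 kips.
a = T/(0.85 f'_c b) = 519.75/(0.85 × 4.15 × 23) = 6.406 in.
M_n = T(d − a/2) = 519.75 × (29.8 − 3.203) = 13823.8 kip·in = 13823.8/12 = 1151.98 kip·ft.

M_n ≈ 1150 kip·ft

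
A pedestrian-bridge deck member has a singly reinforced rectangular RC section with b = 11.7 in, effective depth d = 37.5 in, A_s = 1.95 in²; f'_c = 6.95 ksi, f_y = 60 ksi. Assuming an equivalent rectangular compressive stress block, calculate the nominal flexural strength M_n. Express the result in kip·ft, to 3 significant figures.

M_n ≈ 357 kip·ft

T = A_s f_y = 1.95 × 60 = 117 kips.
a = T/(0.85 f'_c b) = 117/(0.85 × 6.95 × 11.7) = 1.693 in.
M_n = T(d − a/2) = 117 × (37.5 − 0.8465) = 4288.5 kip·in = 4288.5/12 = 357.38 kip·ft.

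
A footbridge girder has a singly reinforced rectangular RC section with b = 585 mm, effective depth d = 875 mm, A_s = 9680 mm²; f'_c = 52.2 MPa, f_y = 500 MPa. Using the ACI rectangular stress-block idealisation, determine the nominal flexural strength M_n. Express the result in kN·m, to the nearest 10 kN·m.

M_n ≈ 3780 kN·m

T = A_s f_y = 9680 × 500 = 4840000 N = 4840 kN.
From C = T: a = T/(0.85 f'_c b) = 4840000/(0.85 × 52.2 × 585) = 186.47 mm.
M_n = T(d − a/2) = 4840 kN × (875 − 93.235) mm = 3783.74 kN·m.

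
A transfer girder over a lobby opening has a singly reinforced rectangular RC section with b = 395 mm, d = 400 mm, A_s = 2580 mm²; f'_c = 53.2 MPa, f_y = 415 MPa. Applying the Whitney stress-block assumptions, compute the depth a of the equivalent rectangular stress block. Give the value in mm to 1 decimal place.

T = A_s f_y = 2580 × 415 = 1070700 N = 1070.7 kN.
Setting C = 0.85 f'_c a b equal to T: a = 1070700/(0.85 × 53.2 × 395) = 59.9 mm.

a ≈ 59.9 mm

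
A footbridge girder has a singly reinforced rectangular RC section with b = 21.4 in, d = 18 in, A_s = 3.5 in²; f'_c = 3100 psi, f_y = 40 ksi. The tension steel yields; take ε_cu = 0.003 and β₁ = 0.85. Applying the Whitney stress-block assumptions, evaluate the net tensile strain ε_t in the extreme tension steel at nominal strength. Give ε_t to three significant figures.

a = A_s f_y/(0.85 f'_c b) = 2.483 in.
β₁ = 0.85, so c = a/β₁ = 2.483/0.85 = 2.921 in.
From the linear strain diagram with ε_cu = 0.003: ε_t = 0.003 (d − c)/c = 0.003 × (18 − 2.921)/2.921 = 0.0155.
Since ε_t ≥ 0.005, the section is tension-controlled.

ε_t ≈ 0.0155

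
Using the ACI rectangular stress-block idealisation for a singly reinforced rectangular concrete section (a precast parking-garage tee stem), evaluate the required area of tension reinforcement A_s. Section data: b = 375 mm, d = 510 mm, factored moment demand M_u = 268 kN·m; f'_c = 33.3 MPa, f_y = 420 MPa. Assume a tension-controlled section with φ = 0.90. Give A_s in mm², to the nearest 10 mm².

M_n = M_u/φ = 268/0.90 = 297.778 kN·m.
With M_n = 0.85 f'_c a b (d − a/2), solve the quadratic for a:
a = d − √(d² − 2M_n/(0.85 f'_c b)) = 510 − √(510² − 2 × 297.778×10⁶/(0.85 × 33.3 × 375)) = 58.35 mm.
A_s = 0.85 f'_c a b / f_y = 0.85 × 33.3 × 58.35 × 375 / 420 = 1474.6 mm².

A_s ≈ 1470 mm²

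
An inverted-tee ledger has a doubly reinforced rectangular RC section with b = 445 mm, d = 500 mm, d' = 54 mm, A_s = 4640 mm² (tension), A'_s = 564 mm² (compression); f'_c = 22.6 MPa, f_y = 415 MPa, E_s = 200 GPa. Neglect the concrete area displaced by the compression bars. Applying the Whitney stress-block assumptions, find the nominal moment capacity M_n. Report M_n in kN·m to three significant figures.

Assume both tension and compression steel yield.
Net tension couple steel: A_s − A'_s = 4076 mm².
a = (A_s − A'_s) f_y / (0.85 f'_c b) = 1691540/(0.85 × 22.6 × 445) = 197.88 mm.
c = a/β₁ = 197.88/0.85 = 232.80 mm; ε'_s = 0.003(c − d')/c = 0.0023 ≥ f_y/E_s = 0.0021, so compression steel does yield.
M_n = (A_s − A'_s) f_y (d − a/2) + A'_s f_y (d − d') = [1691540 × (500 − 98.94) + 234060 × (500 − 54)] × 10⁻⁶ = 678.41 + 104.39 = 782.80 kN·m.

M_n ≈ 783 kN·m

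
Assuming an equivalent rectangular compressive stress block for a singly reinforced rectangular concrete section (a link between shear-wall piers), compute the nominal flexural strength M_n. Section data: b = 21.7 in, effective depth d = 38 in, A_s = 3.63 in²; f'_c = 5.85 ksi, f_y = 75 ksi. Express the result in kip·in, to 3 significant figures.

M_n ≈ 10000 kip·in

T = A_s f_y = 3.63 × 75 = 272.25 kips.
a = T/(0.85 f'_c b) = 272.25/(0.85 × 5.85 × 21.7) = 2.523 in.
M_n = T(d − a/2) = 272.25 × (38 − 1.2615) = 10002.1 kip·in.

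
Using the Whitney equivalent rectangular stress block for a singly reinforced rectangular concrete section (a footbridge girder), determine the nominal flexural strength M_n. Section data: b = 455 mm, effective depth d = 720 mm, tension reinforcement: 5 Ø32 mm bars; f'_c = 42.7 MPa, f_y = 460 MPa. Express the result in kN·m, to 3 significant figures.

M_n ≈ 1230 kN·m

A_s = 5 × 804 = 4020 mm².
T = A_s f_y = 4020 × 460 = 1849200 N = 1849.2 kN.
From C = T: a = T/(0.85 f'_c b) = 1849200/(0.85 × 42.7 × 455) = 111.98 mm.
M_n = T(d − a/2) = 1849.2 kN × (720 − 55.99) mm = 1227.89 kN·m.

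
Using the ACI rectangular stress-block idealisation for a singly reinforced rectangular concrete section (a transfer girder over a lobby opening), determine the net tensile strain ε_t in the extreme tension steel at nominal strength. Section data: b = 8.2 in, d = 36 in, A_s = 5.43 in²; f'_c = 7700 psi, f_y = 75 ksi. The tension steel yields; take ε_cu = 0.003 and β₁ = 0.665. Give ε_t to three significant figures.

ε_t ≈ 0.00646

a = A_s f_y/(0.85 f'_c b) = 7.588 in.
β₁ = 0.665, so c = a/β₁ = 7.588/0.665 = 11.411 in.
From the linear strain diagram with ε_cu = 0.003: ε_t = 0.003 (d − c)/c = 0.003 × (36 − 11.411)/11.411 = 0.00646.
Since ε_t ≥ 0.005, the section is tension-controlled.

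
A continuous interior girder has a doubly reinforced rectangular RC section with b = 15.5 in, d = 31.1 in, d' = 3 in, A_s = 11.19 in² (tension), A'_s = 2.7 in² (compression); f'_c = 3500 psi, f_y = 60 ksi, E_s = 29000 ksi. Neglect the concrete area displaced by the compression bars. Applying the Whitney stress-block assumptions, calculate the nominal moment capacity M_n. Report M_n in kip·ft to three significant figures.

Assume both steels yield.
a = (A_s − A'_s) f_y/(0.85 f'_c b) = (11.19 − 2.7) × 60/(0.85 × 3.5 × 15.5) = 11.047 in.
c = a/β₁ = 11.047/0.85 = 12.996 in; ε'_s = 0.003(c − d')/c = 0.0023 ≥ ε_y = 0.0021, so the compression steel yields.
M_n = (A_s − A'_s) f_y (d − a/2) + A'_s f_y (d − d') = 509.4 × (31.1 − 5.5235) + 162 × (31.1 − 3) = 13028.7 + 4552.2 = 17580.9 kip·in = 17580.9/12 = 1465.08 kip·ft.

M_n ≈ 1470 kip·ft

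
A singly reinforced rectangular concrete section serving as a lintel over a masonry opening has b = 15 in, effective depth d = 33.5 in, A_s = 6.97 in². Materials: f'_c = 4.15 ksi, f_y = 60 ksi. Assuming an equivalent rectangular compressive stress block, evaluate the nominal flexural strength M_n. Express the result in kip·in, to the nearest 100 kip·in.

T = A_s f_y = 6.97 × 60 = 418.2 kips.
a = T/(0.85 f'_c b) = 418.2/(0.85 × 4.15 × 15) = 7.904 in.
M_n = T(d − a/2) = 418.2 × (33.5 − 3.952) = 12357.0 kip·in.

M_n ≈ 12400 kip·in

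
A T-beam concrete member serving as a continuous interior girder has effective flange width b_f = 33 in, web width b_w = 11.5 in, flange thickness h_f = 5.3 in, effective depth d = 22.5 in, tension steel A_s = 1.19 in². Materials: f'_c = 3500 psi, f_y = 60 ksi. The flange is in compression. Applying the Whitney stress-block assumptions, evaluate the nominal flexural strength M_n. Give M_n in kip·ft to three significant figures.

Tension: T = A_s f_y = 1.19 × 60 = 71.4 kips.
Try a within the flange: a = T/(0.85 f'_c b_f) = 71.4/(0.85 × 3.5 × 33) = 0.727 in.
Since a = 0.727 ≤ h_f = 5.3 in, the stress block lies entirely in the flange; analyse as a rectangular beam of width b_f.
M_n = T(d − a/2) = 71.4 × (22.5 − 0.3635) = 1580.5 kip·in.
M_n = 1580.5/12 = 131.71 kip·ft.

M_n ≈ 132 kip·ft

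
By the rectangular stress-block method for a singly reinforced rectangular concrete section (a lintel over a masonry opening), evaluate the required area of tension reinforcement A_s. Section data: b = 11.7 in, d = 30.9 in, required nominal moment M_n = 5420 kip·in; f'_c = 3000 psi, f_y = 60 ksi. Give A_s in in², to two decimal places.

From M_n = 0.85 f'_c a b (d − a/2):
a = d − √(d² − 2M_n/(0.85 f'_c b)) = 30.9 − √(30.9² − 2 × 5420/(0.85 × 3 × 11.7)) = 6.580 in.
A_s = 0.85 f'_c a b / f_y = 0.85 × 3 × 6.580 × 11.7 / 60 = 3.272 in².

A_s ≈ 3.27 in²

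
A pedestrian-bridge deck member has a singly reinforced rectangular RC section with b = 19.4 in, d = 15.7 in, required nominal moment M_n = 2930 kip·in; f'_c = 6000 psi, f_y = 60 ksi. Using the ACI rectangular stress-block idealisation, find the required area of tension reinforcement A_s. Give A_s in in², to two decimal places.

A_s ≈ 3.32 in²

From M_n = 0.85 f'_c a b (d − a/2):
a = d − √(d² − 2M_n/(0.85 f'_c b)) = 15.7 − √(15.7² − 2 × 2930/(0.85 × 6 × 19.4)) = 2.016 in.
A_s = 0.85 f'_c a b / f_y = 0.85 × 6 × 2.016 × 19.4 / 60 = 3.324 in².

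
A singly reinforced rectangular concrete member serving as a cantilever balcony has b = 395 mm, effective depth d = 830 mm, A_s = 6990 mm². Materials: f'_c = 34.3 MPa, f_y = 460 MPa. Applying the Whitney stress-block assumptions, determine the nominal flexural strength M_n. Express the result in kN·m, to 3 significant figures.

M_n ≈ 2220 kN·m

T = A_s f_y = 6990 × 460 = 3215400 N = 3215.4 kN.
From C = T: a = T/(0.85 f'_c b) = 3215400/(0.85 × 34.3 × 395) = 279.21 mm.
M_n = T(d − a/2) = 3215.4 kN × (830 − 139.605) mm = 2219.90 kN·m.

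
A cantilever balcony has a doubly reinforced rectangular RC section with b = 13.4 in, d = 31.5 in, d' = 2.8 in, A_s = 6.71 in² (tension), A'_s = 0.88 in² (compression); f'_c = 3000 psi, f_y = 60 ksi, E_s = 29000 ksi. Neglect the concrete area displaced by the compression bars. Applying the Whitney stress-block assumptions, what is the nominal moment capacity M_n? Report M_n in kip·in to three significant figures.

M_n ≈ 10700 kip·in

Assume both steels yield.
a = (A_s − A'_s) f_y/(0.85 f'_c b) = (6.71 − 0.88) × 60/(0.85 × 3 × 13.4) = 10.237 in.
c = a/β₁ = 10.237/0.85 = 12.044 in; ε'_s = 0.003(c − d')/c = 0.0023 ≥ ε_y = 0.0021, so the compression steel yields.
M_n = (A_s − A'_s) f_y (d − a/2) + A'_s f_y (d − d') = 349.8 × (31.5 − 5.1185) + 52.8 × (31.5 − 2.8) = 9228.2 + 1515.4 = 10743.6 kip·in.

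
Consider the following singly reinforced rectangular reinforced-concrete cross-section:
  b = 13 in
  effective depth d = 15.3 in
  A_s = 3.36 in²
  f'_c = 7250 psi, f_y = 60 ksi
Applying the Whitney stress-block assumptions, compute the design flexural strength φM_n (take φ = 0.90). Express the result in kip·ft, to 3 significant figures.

φM_n ≈ 212 kip·ft

T = A_s f_y = 3.36 × 60 = 201.6 kips.
a = T/(0.85 f'_c b) = 201.6/(0.85 × 7.25 × 13) = 2.516 in.
M_n = T(d − a/2) = 201.6 × (15.3 − 1.258) = 2830.9 kip·in = 2830.9/12 = 235.91 kip·ft.
φM_n = 0.90 × 235.91 = 212.32 kip·ft.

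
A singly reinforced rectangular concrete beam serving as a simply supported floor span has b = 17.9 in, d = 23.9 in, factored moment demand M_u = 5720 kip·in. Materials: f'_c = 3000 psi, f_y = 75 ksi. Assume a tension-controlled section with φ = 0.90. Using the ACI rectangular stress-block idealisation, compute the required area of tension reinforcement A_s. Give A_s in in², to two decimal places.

M_n = M_u/φ = 5720/0.90 = 6355.56 kip·in.
From M_n = 0.85 f'_c a b (d − a/2):
a = d − √(d² − 2M_n/(0.85 f'_c b)) = 23.9 − √(23.9² − 2 × 6355.56/(0.85 × 3 × 17.9)) = 6.791 in.
A_s = 0.85 f'_c a b / f_y = 0.85 × 3 × 6.791 × 17.9 / 75 = 4.133 in².

A_s ≈ 4.13 in²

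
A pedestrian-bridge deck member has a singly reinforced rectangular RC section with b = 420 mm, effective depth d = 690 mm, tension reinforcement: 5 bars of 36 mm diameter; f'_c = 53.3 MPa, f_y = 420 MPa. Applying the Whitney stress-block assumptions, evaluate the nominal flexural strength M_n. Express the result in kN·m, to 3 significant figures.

A_s = 5 × 1018 = 5090 mm².
T = A_s f_y = 5090 × 420 = 2137800 N = 2137.8 kN.
From C = T: a = T/(0.85 f'_c b) = 2137800/(0.85 × 53.3 × 420) = 112.35 mm.
M_n = T(d − a/2) = 2137.8 kN × (690 − 56.175) mm = 1354.99 kN·m.

M_n ≈ 1350 kN·m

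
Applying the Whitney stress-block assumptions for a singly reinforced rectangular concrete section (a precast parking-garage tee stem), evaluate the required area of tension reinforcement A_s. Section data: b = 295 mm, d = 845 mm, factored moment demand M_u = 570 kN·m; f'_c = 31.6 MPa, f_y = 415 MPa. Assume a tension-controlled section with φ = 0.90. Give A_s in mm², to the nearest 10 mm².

A_s ≈ 1920 mm²

M_n = M_u/φ = 570/0.90 = 633.333 kN·m.
With M_n = 0.85 f'_c a b (d − a/2), solve the quadratic for a:
a = d − √(d² − 2M_n/(0.85 f'_c b)) = 845 − √(845² − 2 × 633.333×10⁶/(0.85 × 31.6 × 295)) = 100.58 mm.
A_s = 0.85 f'_c a b / f_y = 0.85 × 31.6 × 100.58 × 295 / 415 = 1920.4 mm².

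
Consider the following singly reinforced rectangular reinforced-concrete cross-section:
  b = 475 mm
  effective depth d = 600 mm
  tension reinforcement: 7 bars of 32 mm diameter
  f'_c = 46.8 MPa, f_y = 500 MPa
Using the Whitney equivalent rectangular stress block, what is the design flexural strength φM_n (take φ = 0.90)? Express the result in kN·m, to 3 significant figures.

A_s = 7 × 804 = 5628 mm².
T = A_s f_y = 5628 × 500 = 2814000 N = 2814 kN.
From C = T: a = T/(0.85 f'_c b) = 2814000/(0.85 × 46.8 × 475) = 148.92 mm.
M_n = T(d − a/2) = 2814 kN × (600 − 74.46) mm = 1478.87 kN·m.
φM_n = 0.90 × 1478.87 = 1330.98 kN·m.

φM_n ≈ 1330 kN·m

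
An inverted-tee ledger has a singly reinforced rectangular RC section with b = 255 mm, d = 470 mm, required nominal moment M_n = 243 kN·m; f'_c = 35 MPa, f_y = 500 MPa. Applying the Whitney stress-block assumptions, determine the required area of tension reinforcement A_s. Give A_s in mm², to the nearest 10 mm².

A_s ≈ 1120 mm²

With M_n = 0.85 f'_c a b (d − a/2), solve the quadratic for a:
a = d − √(d² − 2M_n/(0.85 f'_c b)) = 470 − √(470² − 2 × 243×10⁶/(0.85 × 35 × 255)) = 73.97 mm.
A_s = 0.85 f'_c a b / f_y = 0.85 × 35 × 73.97 × 255 / 500 = 1122.3 mm².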